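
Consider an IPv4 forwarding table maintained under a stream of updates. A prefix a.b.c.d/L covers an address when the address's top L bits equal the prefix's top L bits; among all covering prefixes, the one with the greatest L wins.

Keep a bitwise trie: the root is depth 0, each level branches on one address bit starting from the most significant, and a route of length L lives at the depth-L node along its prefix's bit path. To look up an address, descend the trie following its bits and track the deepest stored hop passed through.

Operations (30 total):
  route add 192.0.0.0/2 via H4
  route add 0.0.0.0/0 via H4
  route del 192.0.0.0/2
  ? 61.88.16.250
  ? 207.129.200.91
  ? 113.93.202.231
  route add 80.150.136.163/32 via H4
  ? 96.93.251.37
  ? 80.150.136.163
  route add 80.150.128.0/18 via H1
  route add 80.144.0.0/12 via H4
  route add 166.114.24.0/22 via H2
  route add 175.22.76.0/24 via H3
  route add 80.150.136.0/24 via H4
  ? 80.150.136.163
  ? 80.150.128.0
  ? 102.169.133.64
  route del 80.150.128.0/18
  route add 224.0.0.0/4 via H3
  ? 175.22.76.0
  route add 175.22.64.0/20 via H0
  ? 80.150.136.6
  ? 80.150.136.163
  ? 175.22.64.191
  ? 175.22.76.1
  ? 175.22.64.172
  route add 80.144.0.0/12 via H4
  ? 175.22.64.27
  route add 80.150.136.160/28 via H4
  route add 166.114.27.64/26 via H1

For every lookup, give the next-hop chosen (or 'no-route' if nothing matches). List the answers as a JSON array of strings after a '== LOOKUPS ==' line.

Apply in order:
  + 192.0.0.0/2 (H4) depth=2
  + 0.0.0.0/0 (H4) depth=0
  - 192.0.0.0/2 clear@2
  ? 61.88.16.250  path d0:H4  best=H4
  ? 207.129.200.91  path d0:H4→d1:-→d2:-  best=H4
  ? 113.93.202.231  path d0:H4  best=H4
  + 80.150.136.163/32 (H4) depth=32
  ? 96.93.251.37  path d0:H4→d1:-→d2:-  best=H4
  ? 80.150.136.163  path d0:H4→d1:-→d2:-→d3:-→d4:-→d5:-→d6:-→d7:-→d8:-→d9:-→d10:-→d11:-→d12:-→d13:-→d14:-→d15:-→d16:-→d17:-→d18:-→d19:-→d20:-→d21:-→d22:-→d23:-→d24:-→d25:-→d26:-→d27:-→d28:-→d29:-→d30:-→d31:-→d32:H4  best=H4
  + 80.150.128.0/18 (H1) depth=18
  + 80.144.0.0/12 (H4) depth=12
  + 166.114.24.0/22 (H2) depth=22
  + 175.22.76.0/24 (H3) depth=24
  + 80.150.136.0/24 (H4) depth=24
  ? 80.150.136.163  path d0:H4→d1:-→d2:-→d3:-→d4:-→d5:-→d6:-→d7:-→d8:-→d9:-→d10:-→d11:-→d12:H4→d13:-→d14:-→d15:-→d16:-→d17:-→d18:H1→d19:-→d20:-→d21:-→d22:-→d23:-→d24:H4→d25:-→d26:-→d27:-→d28:-→d29:-→d30:-→d31:-→d32:H4  best=H4
  ? 80.150.128.0  path d0:H4→d1:-→d2:-→d3:-→d4:-→d5:-→d6:-→d7:-→d8:-→d9:-→d10:-→d11:-→d12:H4→d13:-→d14:-→d15:-→d16:-→d17:-→d18:H1→d19:-→d20:-  best=H1
  ? 102.169.133.64  path d0:H4→d1:-→d2:-  best=H4
  - 80.150.128.0/18 clear@18
  + 224.0.0.0/4 (H3) depth=4
  ? 175.22.76.0  path d0:H4→d1:-→d2:-→d3:-→d4:-→d5:-→d6:-→d7:-→d8:-→d9:-→d10:-→d11:-→d12:-→d13:-→d14:-→d15:-→d16:-→d17:-→d18:-→d19:-→d20:-→d21:-→d22:-→d23:-→d24:H3  best=H3
  + 175.22.64.0/20 (H0) depth=20
  ? 80.150.136.6  path d0:H4→d1:-→d2:-→d3:-→d4:-→d5:-→d6:-→d7:-→d8:-→d9:-→d10:-→d11:-→d12:H4→d13:-→d14:-→d15:-→d16:-→d17:-→d18:-→d19:-→d20:-→d21:-→d22:-→d23:-→d24:H4  best=H4
  ? 80.150.136.163  path d0:H4→d1:-→d2:-→d3:-→d4:-→d5:-→d6:-→d7:-→d8:-→d9:-→d10:-→d11:-→d12:H4→d13:-→d14:-→d15:-→d16:-→d17:-→d18:-→d19:-→d20:-→d21:-→d22:-→d23:-→d24:H4→d25:-→d26:-→d27:-→d28:-→d29:-→d30:-→d31:-→d32:H4  best=H4
  ? 175.22.64.191  path d0:H4→d1:-→d2:-→d3:-→d4:-→d5:-→d6:-→d7:-→d8:-→d9:-→d10:-→d11:-→d12:-→d13:-→d14:-→d15:-→d16:-→d17:-→d18:-→d19:-→d20:H0  best=H0
  ? 175.22.76.1  path d0:H4→d1:-→d2:-→d3:-→d4:-→d5:-→d6:-→d7:-→d8:-→d9:-→d10:-→d11:-→d12:-→d13:-→d14:-→d15:-→d16:-→d17:-→d18:-→d19:-→d20:H0→d21:-→d22:-→d23:-→d24:H3  best=H3
  ? 175.22.64.172  path d0:H4→d1:-→d2:-→d3:-→d4:-→d5:-→d6:-→d7:-→d8:-→d9:-→d10:-→d11:-→d12:-→d13:-→d14:-→d15:-→d16:-→d17:-→d18:-→d19:-→d20:H0  best=H0
  + 80.144.0.0/12 (H4) depth=12
  ? 175.22.64.27  path d0:H4→d1:-→d2:-→d3:-→d4:-→d5:-→d6:-→d7:-→d8:-→d9:-→d10:-→d11:-→d12:-→d13:-→d14:-→d15:-→d16:-→d17:-→d18:-→d19:-→d20:H0  best=H0
  + 80.150.136.160/28 (H4) depth=28
  + 166.114.27.64/26 (H1) depth=26

== LOOKUPS ==
["H4","H4","H4","H4","H4","H4","H1","H4","H3","H4","H4","H0","H3","H0","H0"]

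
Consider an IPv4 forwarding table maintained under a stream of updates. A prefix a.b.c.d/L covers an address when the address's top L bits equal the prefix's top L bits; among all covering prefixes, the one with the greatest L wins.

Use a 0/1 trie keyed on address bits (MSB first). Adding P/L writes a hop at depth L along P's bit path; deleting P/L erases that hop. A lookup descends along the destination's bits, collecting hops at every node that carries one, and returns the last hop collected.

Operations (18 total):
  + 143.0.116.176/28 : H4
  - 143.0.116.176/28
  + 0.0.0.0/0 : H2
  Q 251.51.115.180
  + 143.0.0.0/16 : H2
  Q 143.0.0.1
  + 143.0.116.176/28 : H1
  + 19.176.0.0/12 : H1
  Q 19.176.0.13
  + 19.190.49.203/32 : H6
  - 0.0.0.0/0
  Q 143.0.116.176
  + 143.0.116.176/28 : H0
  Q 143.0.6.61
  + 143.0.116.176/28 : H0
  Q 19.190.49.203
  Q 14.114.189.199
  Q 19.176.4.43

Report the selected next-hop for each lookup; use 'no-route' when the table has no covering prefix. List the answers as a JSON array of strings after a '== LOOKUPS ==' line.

Trace:
  add 143.0.116.176/28 -> H4 at depth 28
  - 143.0.116.176/28 clear@28
  add 0.0.0.0/0 -> H2 at depth 0
  ? 251.51.115.180  path d0:H2→d1:-  best=H2
  add 143.0.0.0/16 -> H2 at depth 16
  ? 143.0.0.1  path d0:H2→d1:-→d2:-→d3:-→d4:-→d5:-→d6:-→d7:-→d8:-→d9:-→d10:-→d11:-→d12:-→d13:-→d14:-→d15:-→d16:H2→d17:-  best=H2
  add 143.0.116.176/28 -> H1 at depth 28
  add 19.176.0.0/12 -> H1 at depth 12
  ? 19.176.0.13  path d0:H2→d1:-→d2:-→d3:-→d4:-→d5:-→d6:-→d7:-→d8:-→d9:-→d10:-→d11:-→d12:H1  best=H1
  add 19.190.49.203/32 -> H6 at depth 32
  - 0.0.0.0/0 clear@0
  ? 143.0.116.176  path d0:-→d1:-→d2:-→d3:-→d4:-→d5:-→d6:-→d7:-→d8:-→d9:-→d10:-→d11:-→d12:-→d13:-→d14:-→d15:-→d16:H2→d17:-→d18:-→d19:-→d20:-→d21:-→d22:-→d23:-→d24:-→d25:-→d26:-→d27:-→d28:H1  best=H1
  add 143.0.116.176/28 -> H0 at depth 28
  ? 143.0.6.61  path d0:-→d1:-→d2:-→d3:-→d4:-→d5:-→d6:-→d7:-→d8:-→d9:-→d10:-→d11:-→d12:-→d13:-→d14:-→d15:-→d16:H2→d17:-  best=H2
  add 143.0.116.176/28 -> H0 at depth 28
  ? 19.190.49.203  path d0:-→d1:-→d2:-→d3:-→d4:-→d5:-→d6:-→d7:-→d8:-→d9:-→d10:-→d11:-→d12:H1→d13:-→d14:-→d15:-→d16:-→d17:-→d18:-→d19:-→d20:-→d21:-→d22:-→d23:-→d24:-→d25:-→d26:-→d27:-→d28:-→d29:-→d30:-→d31:-→d32:H6  best=H6
  ? 14.114.189.199  path d0:-→d1:-→d2:-→d3:-  best=no-route
  ? 19.176.4.43  path d0:-→d1:-→d2:-→d3:-→d4:-→d5:-→d6:-→d7:-→d8:-→d9:-→d10:-→d11:-→d12:H1  best=H1

== LOOKUPS ==
["H2","H2","H1","H1","H2","H6","no-route","H1"]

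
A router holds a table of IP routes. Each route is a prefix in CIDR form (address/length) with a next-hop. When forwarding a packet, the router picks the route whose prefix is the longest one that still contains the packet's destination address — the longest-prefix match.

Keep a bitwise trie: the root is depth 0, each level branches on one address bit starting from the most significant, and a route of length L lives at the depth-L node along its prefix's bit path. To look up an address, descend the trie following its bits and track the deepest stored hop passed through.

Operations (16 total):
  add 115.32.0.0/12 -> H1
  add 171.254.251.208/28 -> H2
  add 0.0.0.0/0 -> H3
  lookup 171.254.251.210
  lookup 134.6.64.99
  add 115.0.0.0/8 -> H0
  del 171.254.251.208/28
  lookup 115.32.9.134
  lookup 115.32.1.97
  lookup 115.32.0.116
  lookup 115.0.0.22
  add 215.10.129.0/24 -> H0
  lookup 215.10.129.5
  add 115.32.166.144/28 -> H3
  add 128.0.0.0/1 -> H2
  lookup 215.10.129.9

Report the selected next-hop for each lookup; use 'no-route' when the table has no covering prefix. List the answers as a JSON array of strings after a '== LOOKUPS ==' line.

Process each operation:
  add 115.32.0.0/12 -> H1 at depth 12
  add 171.254.251.208/28 -> H2 at depth 28
  add 0.0.0.0/0 -> H3 at depth 0
  lookup 171.254.251.210: bits 1010101111111110111110111101 walk d0:H3→d1:-→d2:-→d3:-→d4:-→d5:-→d6:-→d7:-→d8:-→d9:-→d10:-→d11:-→d12:-→d13:-→d14:-→d15:-→d16:-→d17:-→d18:-→d19:-→d20:-→d21:-→d22:-→d23:-→d24:-→d25:-→d26:-→d27:-→d28:H2 -> H2
  lookup 134.6.64.99: bits 10 walk d0:H3→d1:-→d2:- -> H3
  add 115.0.0.0/8 -> H0 at depth 8
  - 171.254.251.208/28 clear@28
  lookup 115.32.9.134: bits 011100110010 walk d0:H3→d1:-→d2:-→d3:-→d4:-→d5:-→d6:-→d7:-→d8:H0→d9:-→d10:-→d11:-→d12:H1 -> H1
  lookup 115.32.1.97: bits 011100110010 walk d0:H3→d1:-→d2:-→d3:-→d4:-→d5:-→d6:-→d7:-→d8:H0→d9:-→d10:-→d11:-→d12:H1 -> H1
  lookup 115.32.0.116: bits 011100110010 walk d0:H3→d1:-→d2:-→d3:-→d4:-→d5:-→d6:-→d7:-→d8:H0→d9:-→d10:-→d11:-→d12:H1 -> H1
  lookup 115.0.0.22: bits 0111001100 walk d0:H3→d1:-→d2:-→d3:-→d4:-→d5:-→d6:-→d7:-→d8:H0→d9:-→d10:- -> H0
  add 215.10.129.0/24 -> H0 at depth 24
  lookup 215.10.129.5: bits 110101110000101010000001 walk d0:H3→d1:-→d2:-→d3:-→d4:-→d5:-→d6:-→d7:-→d8:-→d9:-→d10:-→d11:-→d12:-→d13:-→d14:-→d15:-→d16:-→d17:-→d18:-→d19:-→d20:-→d21:-→d22:-→d23:-→d24:H0 -> H0
  add 115.32.166.144/28 -> H3 at depth 28
  add 128.0.0.0/1 -> H2 at depth 1
  lookup 215.10.129.9: bits 110101110000101010000001 walk d0:H3→d1:H2→d2:-→d3:-→d4:-→d5:-→d6:-→d7:-→d8:-→d9:-→d10:-→d11:-→d12:-→d13:-→d14:-→d15:-→d16:-→d17:-→d18:-→d19:-→d20:-→d21:-→d22:-→d23:-→d24:H0 -> H0

== LOOKUPS ==
["H2","H3","H1","H1","H1","H0","H0","H0"]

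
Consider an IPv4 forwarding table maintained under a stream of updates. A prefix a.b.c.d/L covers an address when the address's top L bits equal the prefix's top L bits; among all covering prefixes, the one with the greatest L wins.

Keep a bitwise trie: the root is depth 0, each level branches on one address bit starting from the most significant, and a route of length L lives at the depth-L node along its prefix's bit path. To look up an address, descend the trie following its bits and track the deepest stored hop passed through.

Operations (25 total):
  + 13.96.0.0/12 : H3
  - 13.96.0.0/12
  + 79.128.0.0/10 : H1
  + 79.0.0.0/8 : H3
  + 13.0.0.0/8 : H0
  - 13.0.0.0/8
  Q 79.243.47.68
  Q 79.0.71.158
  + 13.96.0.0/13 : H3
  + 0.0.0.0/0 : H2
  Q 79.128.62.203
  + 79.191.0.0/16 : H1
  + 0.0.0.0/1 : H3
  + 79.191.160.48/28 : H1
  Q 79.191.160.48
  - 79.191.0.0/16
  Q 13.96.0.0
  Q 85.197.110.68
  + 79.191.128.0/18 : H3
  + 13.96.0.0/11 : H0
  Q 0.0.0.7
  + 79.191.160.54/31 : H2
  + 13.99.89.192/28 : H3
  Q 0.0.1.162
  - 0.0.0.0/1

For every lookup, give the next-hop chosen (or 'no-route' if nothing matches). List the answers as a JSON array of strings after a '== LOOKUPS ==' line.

Apply in order:
  + 13.96.0.0/12 (H3) depth=12
  - 13.96.0.0/12 clear@12
  + 79.128.0.0/10 (H1) depth=10
  + 79.0.0.0/8 (H3) depth=8
  + 13.0.0.0/8 (H0) depth=8
  - 13.0.0.0/8 clear@8
  lookup 79.243.47.68: bits 010011111 walk d0:-→d1:-→d2:-→d3:-→d4:-→d5:-→d6:-→d7:-→d8:H3→d9:- -> H3
  lookup 79.0.71.158: bits 01001111 walk d0:-→d1:-→d2:-→d3:-→d4:-→d5:-→d6:-→d7:-→d8:H3 -> H3
  + 13.96.0.0/13 (H3) depth=13
  + 0.0.0.0/0 (H2) depth=0
  lookup 79.128.62.203: bits 0100111110 walk d0:H2→d1:-→d2:-→d3:-→d4:-→d5:-→d6:-→d7:-→d8:H3→d9:-→d10:H1 -> H1
  + 79.191.0.0/16 (H1) depth=16
  + 0.0.0.0/1 (H3) depth=1
  + 79.191.160.48/28 (H1) depth=28
  lookup 79.191.160.48: bits 0100111110111111101000000011 walk d0:H2→d1:H3→d2:-→d3:-→d4:-→d5:-→d6:-→d7:-→d8:H3→d9:-→d10:H1→d11:-→d12:-→d13:-→d14:-→d15:-→d16:H1→d17:-→d18:-→d19:-→d20:-→d21:-→d22:-→d23:-→d24:-→d25:-→d26:-→d27:-→d28:H1 -> H1
  - 79.191.0.0/16 clear@16
  lookup 13.96.0.0: bits 0000110101100 walk d0:H2→d1:H3→d2:-→d3:-→d4:-→d5:-→d6:-→d7:-→d8:-→d9:-→d10:-→d11:-→d12:-→d13:H3 -> H3
  lookup 85.197.110.68: bits 010 walk d0:H2→d1:H3→d2:-→d3:- -> H3
  + 79.191.128.0/18 (H3) depth=18
  + 13.96.0.0/11 (H0) depth=11
  lookup 0.0.0.7: bits 0000 walk d0:H2→d1:H3→d2:-→d3:-→d4:- -> H3
  + 79.191.160.54/31 (H2) depth=31
  + 13.99.89.192/28 (H3) depth=28
  lookup 0.0.1.162: bits 0000 walk d0:H2→d1:H3→d2:-→d3:-→d4:- -> H3
  - 0.0.0.0/1 clear@1

== LOOKUPS ==
["H3","H3","H1","H1","H3","H3","H3","H3"]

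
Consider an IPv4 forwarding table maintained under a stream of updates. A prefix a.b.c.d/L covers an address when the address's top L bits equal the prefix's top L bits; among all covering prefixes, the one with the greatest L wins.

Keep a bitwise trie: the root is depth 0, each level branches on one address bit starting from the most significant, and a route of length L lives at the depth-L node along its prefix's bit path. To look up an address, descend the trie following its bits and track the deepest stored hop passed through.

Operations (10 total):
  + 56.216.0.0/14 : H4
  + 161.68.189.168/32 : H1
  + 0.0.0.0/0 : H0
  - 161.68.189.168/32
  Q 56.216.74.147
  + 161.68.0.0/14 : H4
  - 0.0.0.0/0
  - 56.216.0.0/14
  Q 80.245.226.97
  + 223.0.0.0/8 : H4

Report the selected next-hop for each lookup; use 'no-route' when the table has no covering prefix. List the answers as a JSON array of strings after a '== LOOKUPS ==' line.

Apply in order:
  add 56.216.0.0/14 -> H4 at depth 14
  add 161.68.189.168/32 -> H1 at depth 32
  add 0.0.0.0/0 -> H0 at depth 0
  del 161.68.189.168/32 (clear depth 32)
  Q 56.216.74.147: descend 00111000110110 ; hops seen [H0,H4] ; pick H4
  add 161.68.0.0/14 -> H4 at depth 14
  del 0.0.0.0/0 (clear depth 0)
  del 56.216.0.0/14 (clear depth 14)
  Q 80.245.226.97: descend 0 ; hops seen [∅] ; pick no-route
  add 223.0.0.0/8 -> H4 at depth 8

== LOOKUPS ==
["H4","no-route"]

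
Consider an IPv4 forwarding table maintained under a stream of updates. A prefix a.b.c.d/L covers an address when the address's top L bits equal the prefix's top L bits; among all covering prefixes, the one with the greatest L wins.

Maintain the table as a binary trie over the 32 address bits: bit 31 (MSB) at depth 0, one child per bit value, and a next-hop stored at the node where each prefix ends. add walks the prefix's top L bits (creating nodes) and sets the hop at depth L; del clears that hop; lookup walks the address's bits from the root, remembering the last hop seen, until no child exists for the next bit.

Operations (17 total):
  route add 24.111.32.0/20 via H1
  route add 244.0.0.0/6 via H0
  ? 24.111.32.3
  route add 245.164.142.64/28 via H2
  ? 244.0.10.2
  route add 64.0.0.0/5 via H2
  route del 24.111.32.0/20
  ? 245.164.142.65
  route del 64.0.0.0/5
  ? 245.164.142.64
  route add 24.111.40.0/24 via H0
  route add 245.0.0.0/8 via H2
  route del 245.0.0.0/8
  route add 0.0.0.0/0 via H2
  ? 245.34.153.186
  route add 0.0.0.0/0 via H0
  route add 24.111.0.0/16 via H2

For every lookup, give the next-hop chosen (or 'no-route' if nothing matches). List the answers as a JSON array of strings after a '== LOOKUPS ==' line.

Apply in order:
  + 24.111.32.0/20 (H1) depth=20
  + 244.0.0.0/6 (H0) depth=6
  ? 24.111.32.3  path d0:-→d1:-→d2:-→d3:-→d4:-→d5:-→d6:-→d7:-→d8:-→d9:-→d10:-→d11:-→d12:-→d13:-→d14:-→d15:-→d16:-→d17:-→d18:-→d19:-→d20:H1  best=H1
  + 245.164.142.64/28 (H2) depth=28
  ? 244.0.10.2  path d0:-→d1:-→d2:-→d3:-→d4:-→d5:-→d6:H0→d7:-  best=H0
  + 64.0.0.0/5 (H2) depth=5
  - 24.111.32.0/20 clear@20
  ? 245.164.142.65  path d0:-→d1:-→d2:-→d3:-→d4:-→d5:-→d6:H0→d7:-→d8:-→d9:-→d10:-→d11:-→d12:-→d13:-→d14:-→d15:-→d16:-→d17:-→d18:-→d19:-→d20:-→d21:-→d22:-→d23:-→d24:-→d25:-→d26:-→d27:-→d28:H2  best=H2
  - 64.0.0.0/5 clear@5
  ? 245.164.142.64  path d0:-→d1:-→d2:-→d3:-→d4:-→d5:-→d6:H0→d7:-→d8:-→d9:-→d10:-→d11:-→d12:-→d13:-→d14:-→d15:-→d16:-→d17:-→d18:-→d19:-→d20:-→d21:-→d22:-→d23:-→d24:-→d25:-→d26:-→d27:-→d28:H2  best=H2
  + 24.111.40.0/24 (H0) depth=24
  + 245.0.0.0/8 (H2) depth=8
  - 245.0.0.0/8 clear@8
  + 0.0.0.0/0 (H2) depth=0
  ? 245.34.153.186  path d0:H2→d1:-→d2:-→d3:-→d4:-→d5:-→d6:H0→d7:-→d8:-  best=H0
  + 0.0.0.0/0 (H0) depth=0
  + 24.111.0.0/16 (H2) depth=16

== LOOKUPS ==
["H1","H0","H2","H2","H0"]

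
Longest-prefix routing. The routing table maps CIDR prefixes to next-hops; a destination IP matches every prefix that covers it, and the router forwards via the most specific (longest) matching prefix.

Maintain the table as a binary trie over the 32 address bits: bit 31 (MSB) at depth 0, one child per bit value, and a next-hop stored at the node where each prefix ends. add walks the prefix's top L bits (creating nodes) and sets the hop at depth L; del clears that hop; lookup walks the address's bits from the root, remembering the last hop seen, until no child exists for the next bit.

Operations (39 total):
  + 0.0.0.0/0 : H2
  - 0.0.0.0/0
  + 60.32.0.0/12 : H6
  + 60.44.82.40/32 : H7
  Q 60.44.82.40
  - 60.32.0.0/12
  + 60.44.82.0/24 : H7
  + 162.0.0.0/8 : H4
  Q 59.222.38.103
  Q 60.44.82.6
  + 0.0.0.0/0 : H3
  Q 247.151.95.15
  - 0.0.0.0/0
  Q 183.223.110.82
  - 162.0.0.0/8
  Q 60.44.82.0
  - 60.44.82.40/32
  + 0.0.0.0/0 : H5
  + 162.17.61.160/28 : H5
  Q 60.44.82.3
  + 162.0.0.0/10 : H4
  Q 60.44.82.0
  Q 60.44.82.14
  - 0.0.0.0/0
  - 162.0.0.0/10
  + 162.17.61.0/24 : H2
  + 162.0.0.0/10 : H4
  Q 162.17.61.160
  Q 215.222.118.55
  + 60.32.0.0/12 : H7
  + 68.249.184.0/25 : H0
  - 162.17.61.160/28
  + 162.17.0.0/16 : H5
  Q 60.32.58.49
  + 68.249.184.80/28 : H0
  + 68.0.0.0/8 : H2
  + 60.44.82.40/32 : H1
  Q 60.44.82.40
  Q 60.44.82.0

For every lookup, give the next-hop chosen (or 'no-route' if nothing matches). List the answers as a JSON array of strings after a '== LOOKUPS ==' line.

Apply in order:
  add 0.0.0.0/0 -> H2 at depth 0
  del 0.0.0.0/0 (clear depth 0)
  add 60.32.0.0/12 -> H6 at depth 12
  add 60.44.82.40/32 -> H7 at depth 32
  ? 60.44.82.40  path d0:-→d1:-→d2:-→d3:-→d4:-→d5:-→d6:-→d7:-→d8:-→d9:-→d10:-→d11:-→d12:H6→d13:-→d14:-→d15:-→d16:-→d17:-→d18:-→d19:-→d20:-→d21:-→d22:-→d23:-→d24:-→d25:-→d26:-→d27:-→d28:-→d29:-→d30:-→d31:-→d32:H7  best=H7
  del 60.32.0.0/12 (clear depth 12)
  add 60.44.82.0/24 -> H7 at depth 24
  add 162.0.0.0/8 -> H4 at depth 8
  ? 59.222.38.103  path d0:-→d1:-→d2:-→d3:-→d4:-→d5:-  best=no-route
  ? 60.44.82.6  path d0:-→d1:-→d2:-→d3:-→d4:-→d5:-→d6:-→d7:-→d8:-→d9:-→d10:-→d11:-→d12:-→d13:-→d14:-→d15:-→d16:-→d17:-→d18:-→d19:-→d20:-→d21:-→d22:-→d23:-→d24:H7→d25:-→d26:-  best=H7
  add 0.0.0.0/0 -> H3 at depth 0
  ? 247.151.95.15  path d0:H3→d1:-  best=H3
  del 0.0.0.0/0 (clear depth 0)
  ? 183.223.110.82  path d0:-→d1:-→d2:-→d3:-  best=no-route
  del 162.0.0.0/8 (clear depth 8)
  ? 60.44.82.0  path d0:-→d1:-→d2:-→d3:-→d4:-→d5:-→d6:-→d7:-→d8:-→d9:-→d10:-→d11:-→d12:-→d13:-→d14:-→d15:-→d16:-→d17:-→d18:-→d19:-→d20:-→d21:-→d22:-→d23:-→d24:H7→d25:-→d26:-  best=H7
  del 60.44.82.40/32 (clear depth 32)
  add 0.0.0.0/0 -> H5 at depth 0
  add 162.17.61.160/28 -> H5 at depth 28
  ? 60.44.82.3  path d0:H5→d1:-→d2:-→d3:-→d4:-→d5:-→d6:-→d7:-→d8:-→d9:-→d10:-→d11:-→d12:-→d13:-→d14:-→d15:-→d16:-→d17:-→d18:-→d19:-→d20:-→d21:-→d22:-→d23:-→d24:H7→d25:-→d26:-  best=H7
  add 162.0.0.0/10 -> H4 at depth 10
  ? 60.44.82.0  path d0:H5→d1:-→d2:-→d3:-→d4:-→d5:-→d6:-→d7:-→d8:-→d9:-→d10:-→d11:-→d12:-→d13:-→d14:-→d15:-→d16:-→d17:-→d18:-→d19:-→d20:-→d21:-→d22:-→d23:-→d24:H7→d25:-→d26:-  best=H7
  ? 60.44.82.14  path d0:H5→d1:-→d2:-→d3:-→d4:-→d5:-→d6:-→d7:-→d8:-→d9:-→d10:-→d11:-→d12:-→d13:-→d14:-→d15:-→d16:-→d17:-→d18:-→d19:-→d20:-→d21:-→d22:-→d23:-→d24:H7→d25:-→d26:-  best=H7
  del 0.0.0.0/0 (clear depth 0)
  del 162.0.0.0/10 (clear depth 10)
  add 162.17.61.0/24 -> H2 at depth 24
  add 162.0.0.0/10 -> H4 at depth 10
  ? 162.17.61.160  path d0:-→d1:-→d2:-→d3:-→d4:-→d5:-→d6:-→d7:-→d8:-→d9:-→d10:H4→d11:-→d12:-→d13:-→d14:-→d15:-→d16:-→d17:-→d18:-→d19:-→d20:-→d21:-→d22:-→d23:-→d24:H2→d25:-→d26:-→d27:-→d28:H5  best=H5
  ? 215.222.118.55  path d0:-→d1:-  best=no-route
  add 60.32.0.0/12 -> H7 at depth 12
  add 68.249.184.0/25 -> H0 at depth 25
  del 162.17.61.160/28 (clear depth 28)
  add 162.17.0.0/16 -> H5 at depth 16
  ? 60.32.58.49  path d0:-→d1:-→d2:-→d3:-→d4:-→d5:-→d6:-→d7:-→d8:-→d9:-→d10:-→d11:-→d12:H7  best=H7
  add 68.249.184.80/28 -> H0 at depth 28
  add 68.0.0.0/8 -> H2 at depth 8
  add 60.44.82.40/32 -> H1 at depth 32
  ? 60.44.82.40  path d0:-→d1:-→d2:-→d3:-→d4:-→d5:-→d6:-→d7:-→d8:-→d9:-→d10:-→d11:-→d12:H7→d13:-→d14:-→d15:-→d16:-→d17:-→d18:-→d19:-→d20:-→d21:-→d22:-→d23:-→d24:H7→d25:-→d26:-→d27:-→d28:-→d29:-→d30:-→d31:-→d32:H1  best=H1
  ? 60.44.82.0  path d0:-→d1:-→d2:-→d3:-→d4:-→d5:-→d6:-→d7:-→d8:-→d9:-→d10:-→d11:-→d12:H7→d13:-→d14:-→d15:-→d16:-→d17:-→d18:-→d19:-→d20:-→d21:-→d22:-→d23:-→d24:H7→d25:-→d26:-  best=H7

== LOOKUPS ==
["H7","no-route","H7","H3","no-route","H7","H7","H7","H7","H5","no-route","H7","H1","H7"]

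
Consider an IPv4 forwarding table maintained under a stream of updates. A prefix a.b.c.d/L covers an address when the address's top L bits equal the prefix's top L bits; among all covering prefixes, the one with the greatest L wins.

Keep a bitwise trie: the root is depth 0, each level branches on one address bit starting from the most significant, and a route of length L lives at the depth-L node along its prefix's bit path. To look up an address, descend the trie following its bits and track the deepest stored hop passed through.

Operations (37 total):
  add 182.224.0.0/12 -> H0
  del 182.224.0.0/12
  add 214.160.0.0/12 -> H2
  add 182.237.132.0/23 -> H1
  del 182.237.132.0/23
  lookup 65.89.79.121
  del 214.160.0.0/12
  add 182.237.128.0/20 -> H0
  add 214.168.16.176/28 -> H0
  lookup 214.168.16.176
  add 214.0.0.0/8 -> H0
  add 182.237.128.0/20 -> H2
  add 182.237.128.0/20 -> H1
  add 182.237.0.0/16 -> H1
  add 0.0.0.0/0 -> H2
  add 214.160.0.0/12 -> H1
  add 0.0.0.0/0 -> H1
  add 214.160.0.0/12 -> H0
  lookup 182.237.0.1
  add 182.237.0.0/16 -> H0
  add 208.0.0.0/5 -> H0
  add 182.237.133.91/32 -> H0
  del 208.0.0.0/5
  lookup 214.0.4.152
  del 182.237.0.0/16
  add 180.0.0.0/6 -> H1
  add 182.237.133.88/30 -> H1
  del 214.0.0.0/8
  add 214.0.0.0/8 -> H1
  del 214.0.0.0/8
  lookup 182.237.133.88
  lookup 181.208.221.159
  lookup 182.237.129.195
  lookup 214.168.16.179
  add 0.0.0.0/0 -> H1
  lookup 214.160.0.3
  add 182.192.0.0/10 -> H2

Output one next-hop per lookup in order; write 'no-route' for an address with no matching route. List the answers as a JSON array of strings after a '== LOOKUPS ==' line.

Apply in order:
  add 182.224.0.0/12 -> H0 at depth 12
  del 182.224.0.0/12 (clear depth 12)
  add 214.160.0.0/12 -> H2 at depth 12
  add 182.237.132.0/23 -> H1 at depth 23
  del 182.237.132.0/23 (clear depth 23)
  Q 65.89.79.121: descend ε ; hops seen [∅] ; pick no-route
  del 214.160.0.0/12 (clear depth 12)
  add 182.237.128.0/20 -> H0 at depth 20
  add 214.168.16.176/28 -> H0 at depth 28
  Q 214.168.16.176: descend 1101011010101000000100001011 ; hops seen [H0] ; pick H0
  add 214.0.0.0/8 -> H0 at depth 8
  add 182.237.128.0/20 -> H2 at depth 20
  add 182.237.128.0/20 -> H1 at depth 20
  add 182.237.0.0/16 -> H1 at depth 16
  add 0.0.0.0/0 -> H2 at depth 0
  add 214.160.0.0/12 -> H1 at depth 12
  add 0.0.0.0/0 -> H1 at depth 0
  add 214.160.0.0/12 -> H0 at depth 12
  Q 182.237.0.1: descend 1011011011101101 ; hops seen [H1,H1] ; pick H1
  add 182.237.0.0/16 -> H0 at depth 16
  add 208.0.0.0/5 -> H0 at depth 5
  add 182.237.133.91/32 -> H0 at depth 32
  del 208.0.0.0/5 (clear depth 5)
  Q 214.0.4.152: descend 11010110 ; hops seen [H1,H0] ; pick H0
  del 182.237.0.0/16 (clear depth 16)
  add 180.0.0.0/6 -> H1 at depth 6
  add 182.237.133.88/30 -> H1 at depth 30
  del 214.0.0.0/8 (clear depth 8)
  add 214.0.0.0/8 -> H1 at depth 8
  del 214.0.0.0/8 (clear depth 8)
  Q 182.237.133.88: descend 101101101110110110000101010110 ; hops seen [H1,H1,H1,H1] ; pick H1
  Q 181.208.221.159: descend 101101 ; hops seen [H1,H1] ; pick H1
  Q 182.237.129.195: descend 101101101110110110000 ; hops seen [H1,H1,H1] ; pick H1
  Q 214.168.16.179: descend 1101011010101000000100001011 ; hops seen [H1,H0,H0] ; pick H0
  add 0.0.0.0/0 -> H1 at depth 0
  Q 214.160.0.3: descend 110101101010 ; hops seen [H1,H0] ; pick H0
  add 182.192.0.0/10 -> H2 at depth 10

== LOOKUPS ==
["no-route","H0","H1","H0","H1","H1","H1","H0","H0"]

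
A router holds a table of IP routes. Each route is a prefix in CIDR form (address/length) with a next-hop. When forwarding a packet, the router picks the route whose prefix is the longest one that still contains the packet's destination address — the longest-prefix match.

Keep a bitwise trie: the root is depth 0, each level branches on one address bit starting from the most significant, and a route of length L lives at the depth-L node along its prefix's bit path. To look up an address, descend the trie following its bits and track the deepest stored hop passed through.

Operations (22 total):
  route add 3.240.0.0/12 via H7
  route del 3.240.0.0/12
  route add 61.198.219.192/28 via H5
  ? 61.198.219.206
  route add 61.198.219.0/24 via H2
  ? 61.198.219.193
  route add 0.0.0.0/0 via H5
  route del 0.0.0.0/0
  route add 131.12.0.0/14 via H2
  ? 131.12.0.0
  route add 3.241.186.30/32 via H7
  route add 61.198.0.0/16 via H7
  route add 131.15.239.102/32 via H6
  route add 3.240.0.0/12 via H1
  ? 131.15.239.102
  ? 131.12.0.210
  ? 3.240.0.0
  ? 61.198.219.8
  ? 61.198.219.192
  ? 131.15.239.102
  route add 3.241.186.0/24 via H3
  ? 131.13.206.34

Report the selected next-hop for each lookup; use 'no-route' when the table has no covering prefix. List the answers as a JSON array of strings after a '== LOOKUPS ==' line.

Process each operation:
  + 3.240.0.0/12 (H7) depth=12
  - 3.240.0.0/12 clear@12
  + 61.198.219.192/28 (H5) depth=28
  lookup 61.198.219.206: bits 0011110111000110110110111100 walk d0:-→d1:-→d2:-→d3:-→d4:-→d5:-→d6:-→d7:-→d8:-→d9:-→d10:-→d11:-→d12:-→d13:-→d14:-→d15:-→d16:-→d17:-→d18:-→d19:-→d20:-→d21:-→d22:-→d23:-→d24:-→d25:-→d26:-→d27:-→d28:H5 -> H5
  + 61.198.219.0/24 (H2) depth=24
  lookup 61.198.219.193: bits 0011110111000110110110111100 walk d0:-→d1:-→d2:-→d3:-→d4:-→d5:-→d6:-→d7:-→d8:-→d9:-→d10:-→d11:-→d12:-→d13:-→d14:-→d15:-→d16:-→d17:-→d18:-→d19:-→d20:-→d21:-→d22:-→d23:-→d24:H2→d25:-→d26:-→d27:-→d28:H5 -> H5
  + 0.0.0.0/0 (H5) depth=0
  - 0.0.0.0/0 clear@0
  + 131.12.0.0/14 (H2) depth=14
  lookup 131.12.0.0: bits 10000011000011 walk d0:-→d1:-→d2:-→d3:-→d4:-→d5:-→d6:-→d7:-→d8:-→d9:-→d10:-→d11:-→d12:-→d13:-→d14:H2 -> H2
  + 3.241.186.30/32 (H7) depth=32
  + 61.198.0.0/16 (H7) depth=16
  + 131.15.239.102/32 (H6) depth=32
  + 3.240.0.0/12 (H1) depth=12
  lookup 131.15.239.102: bits 10000011000011111110111101100110 walk d0:-→d1:-→d2:-→d3:-→d4:-→d5:-→d6:-→d7:-→d8:-→d9:-→d10:-→d11:-→d12:-→d13:-→d14:H2→d15:-→d16:-→d17:-→d18:-→d19:-→d20:-→d21:-→d22:-→d23:-→d24:-→d25:-→d26:-→d27:-→d28:-→d29:-→d30:-→d31:-→d32:H6 -> H6
  lookup 131.12.0.210: bits 10000011000011 walk d0:-→d1:-→d2:-→d3:-→d4:-→d5:-→d6:-→d7:-→d8:-→d9:-→d10:-→d11:-→d12:-→d13:-→d14:H2 -> H2
  lookup 3.240.0.0: bits 000000111111000 walk d0:-→d1:-→d2:-→d3:-→d4:-→d5:-→d6:-→d7:-→d8:-→d9:-→d10:-→d11:-→d12:H1→d13:-→d14:-→d15:- -> H1
  lookup 61.198.219.8: bits 001111011100011011011011 walk d0:-→d1:-→d2:-→d3:-→d4:-→d5:-→d6:-→d7:-→d8:-→d9:-→d10:-→d11:-→d12:-→d13:-→d14:-→d15:-→d16:H7→d17:-→d18:-→d19:-→d20:-→d21:-→d22:-→d23:-→d24:H2 -> H2
  lookup 61.198.219.192: bits 0011110111000110110110111100 walk d0:-→d1:-→d2:-→d3:-→d4:-→d5:-→d6:-→d7:-→d8:-→d9:-→d10:-→d11:-→d12:-→d13:-→d14:-→d15:-→d16:H7→d17:-→d18:-→d19:-→d20:-→d21:-→d22:-→d23:-→d24:H2→d25:-→d26:-→d27:-→d28:H5 -> H5
  lookup 131.15.239.102: bits 10000011000011111110111101100110 walk d0:-→d1:-→d2:-→d3:-→d4:-→d5:-→d6:-→d7:-→d8:-→d9:-→d10:-→d11:-→d12:-→d13:-→d14:H2→d15:-→d16:-→d17:-→d18:-→d19:-→d20:-→d21:-→d22:-→d23:-→d24:-→d25:-→d26:-→d27:-→d28:-→d29:-→d30:-→d31:-→d32:H6 -> H6
  + 3.241.186.0/24 (H3) depth=24
  lookup 131.13.206.34: bits 10000011000011 walk d0:-→d1:-→d2:-→d3:-→d4:-→d5:-→d6:-→d7:-→d8:-→d9:-→d10:-→d11:-→d12:-→d13:-→d14:H2 -> H2

== LOOKUPS ==
["H5","H5","H2","H6","H2","H1","H2","H5","H6","H2"]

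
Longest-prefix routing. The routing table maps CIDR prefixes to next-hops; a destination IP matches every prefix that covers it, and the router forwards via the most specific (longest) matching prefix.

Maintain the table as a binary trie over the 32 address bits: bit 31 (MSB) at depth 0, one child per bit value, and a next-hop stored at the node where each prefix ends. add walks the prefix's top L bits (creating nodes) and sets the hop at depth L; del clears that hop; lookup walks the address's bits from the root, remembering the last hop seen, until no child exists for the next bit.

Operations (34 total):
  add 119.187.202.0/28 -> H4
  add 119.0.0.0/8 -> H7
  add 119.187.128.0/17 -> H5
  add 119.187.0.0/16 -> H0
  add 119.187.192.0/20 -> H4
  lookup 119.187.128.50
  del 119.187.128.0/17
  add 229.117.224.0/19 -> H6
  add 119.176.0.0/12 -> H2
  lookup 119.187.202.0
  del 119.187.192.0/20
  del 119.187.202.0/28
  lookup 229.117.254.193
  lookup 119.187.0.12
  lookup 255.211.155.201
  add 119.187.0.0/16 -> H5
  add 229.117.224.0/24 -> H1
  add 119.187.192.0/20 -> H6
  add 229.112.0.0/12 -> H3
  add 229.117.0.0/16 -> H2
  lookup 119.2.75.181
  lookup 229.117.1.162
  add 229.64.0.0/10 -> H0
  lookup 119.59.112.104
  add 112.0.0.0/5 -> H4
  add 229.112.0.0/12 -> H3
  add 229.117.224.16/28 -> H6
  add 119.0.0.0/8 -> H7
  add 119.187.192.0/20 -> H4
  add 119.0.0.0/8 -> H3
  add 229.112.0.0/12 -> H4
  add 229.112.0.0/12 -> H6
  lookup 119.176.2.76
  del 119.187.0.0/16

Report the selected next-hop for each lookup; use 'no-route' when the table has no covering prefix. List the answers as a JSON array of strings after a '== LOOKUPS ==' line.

Trace:
  + 119.187.202.0/28 (H4) depth=28
  + 119.0.0.0/8 (H7) depth=8
  + 119.187.128.0/17 (H5) depth=17
  + 119.187.0.0/16 (H0) depth=16
  + 119.187.192.0/20 (H4) depth=20
  Q 119.187.128.50: descend 01110111101110111 ; hops seen [H7,H0,H5] ; pick H5
  del 119.187.128.0/17 (clear depth 17)
  + 229.117.224.0/19 (H6) depth=19
  + 119.176.0.0/12 (H2) depth=12
  Q 119.187.202.0: descend 0111011110111011110010100000 ; hops seen [H7,H2,H0,H4,H4] ; pick H4
  del 119.187.192.0/20 (clear depth 20)
  del 119.187.202.0/28 (clear depth 28)
  Q 229.117.254.193: descend 1110010101110101111 ; hops seen [H6] ; pick H6
  Q 119.187.0.12: descend 0111011110111011 ; hops seen [H7,H2,H0] ; pick H0
  Q 255.211.155.201: descend 111 ; hops seen [∅] ; pick no-route
  + 119.187.0.0/16 (H5) depth=16
  + 229.117.224.0/24 (H1) depth=24
  + 119.187.192.0/20 (H6) depth=20
  + 229.112.0.0/12 (H3) depth=12
  + 229.117.0.0/16 (H2) depth=16
  Q 119.2.75.181: descend 01110111 ; hops seen [H7] ; pick H7
  Q 229.117.1.162: descend 1110010101110101 ; hops seen [H3,H2] ; pick H2
  + 229.64.0.0/10 (H0) depth=10
  Q 119.59.112.104: descend 01110111 ; hops seen [H7] ; pick H7
  + 112.0.0.0/5 (H4) depth=5
  + 229.112.0.0/12 (H3) depth=12
  + 229.117.224.16/28 (H6) depth=28
  + 119.0.0.0/8 (H7) depth=8
  + 119.187.192.0/20 (H4) depth=20
  + 119.0.0.0/8 (H3) depth=8
  + 229.112.0.0/12 (H4) depth=12
  + 229.112.0.0/12 (H6) depth=12
  Q 119.176.2.76: descend 011101111011 ; hops seen [H4,H3,H2] ; pick H2
  del 119.187.0.0/16 (clear depth 16)

== LOOKUPS ==
["H5","H4","H6","H0","no-route","H7","H2","H7","H2"]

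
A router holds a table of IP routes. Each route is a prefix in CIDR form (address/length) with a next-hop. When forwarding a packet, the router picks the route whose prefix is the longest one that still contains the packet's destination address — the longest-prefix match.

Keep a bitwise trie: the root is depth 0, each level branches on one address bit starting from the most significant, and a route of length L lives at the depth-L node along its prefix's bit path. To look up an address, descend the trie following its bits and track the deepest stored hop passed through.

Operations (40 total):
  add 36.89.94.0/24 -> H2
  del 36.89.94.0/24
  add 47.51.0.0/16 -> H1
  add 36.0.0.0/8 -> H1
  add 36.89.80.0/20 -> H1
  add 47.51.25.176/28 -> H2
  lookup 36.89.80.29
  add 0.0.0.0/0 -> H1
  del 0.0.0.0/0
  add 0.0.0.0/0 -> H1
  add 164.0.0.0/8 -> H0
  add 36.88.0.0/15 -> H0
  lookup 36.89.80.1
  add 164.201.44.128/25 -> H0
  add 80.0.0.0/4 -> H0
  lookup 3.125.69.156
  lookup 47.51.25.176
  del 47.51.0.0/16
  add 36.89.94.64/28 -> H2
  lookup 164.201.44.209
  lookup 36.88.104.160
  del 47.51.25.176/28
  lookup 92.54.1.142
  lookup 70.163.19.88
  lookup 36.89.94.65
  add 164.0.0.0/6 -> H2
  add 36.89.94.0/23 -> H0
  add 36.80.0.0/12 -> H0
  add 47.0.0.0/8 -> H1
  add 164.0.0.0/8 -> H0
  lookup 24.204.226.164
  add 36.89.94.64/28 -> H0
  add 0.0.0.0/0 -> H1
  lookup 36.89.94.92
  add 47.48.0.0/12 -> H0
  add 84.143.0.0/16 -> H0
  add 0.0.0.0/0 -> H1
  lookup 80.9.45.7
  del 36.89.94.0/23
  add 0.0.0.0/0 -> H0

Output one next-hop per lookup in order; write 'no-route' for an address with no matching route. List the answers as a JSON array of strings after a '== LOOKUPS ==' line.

Apply in order:
  add 36.89.94.0/24 -> H2 at depth 24
  del 36.89.94.0/24 (clear depth 24)
  add 47.51.0.0/16 -> H1 at depth 16
  add 36.0.0.0/8 -> H1 at depth 8
  add 36.89.80.0/20 -> H1 at depth 20
  add 47.51.25.176/28 -> H2 at depth 28
  Q 36.89.80.29: descend 00100100010110010101 ; hops seen [H1,H1] ; pick H1
  add 0.0.0.0/0 -> H1 at depth 0
  del 0.0.0.0/0 (clear depth 0)
  add 0.0.0.0/0 -> H1 at depth 0
  add 164.0.0.0/8 -> H0 at depth 8
  add 36.88.0.0/15 -> H0 at depth 15
  Q 36.89.80.1: descend 00100100010110010101 ; hops seen [H1,H1,H0,H1] ; pick H1
  add 164.201.44.128/25 -> H0 at depth 25
  add 80.0.0.0/4 -> H0 at depth 4
  Q 3.125.69.156: descend 00 ; hops seen [H1] ; pick H1
  Q 47.51.25.176: descend 0010111100110011000110011011 ; hops seen [H1,H1,H2] ; pick H2
  del 47.51.0.0/16 (clear depth 16)
  add 36.89.94.64/28 -> H2 at depth 28
  Q 164.201.44.209: descend 1010010011001001001011001 ; hops seen [H1,H0,H0] ; pick H0
  Q 36.88.104.160: descend 001001000101100 ; hops seen [H1,H1,H0] ; pick H0
  del 47.51.25.176/28 (clear depth 28)
  Q 92.54.1.142: descend 0101 ; hops seen [H1,H0] ; pick H0
  Q 70.163.19.88: descend 010 ; hops seen [H1] ; pick H1
  Q 36.89.94.65: descend 0010010001011001010111100100 ; hops seen [H1,H1,H0,H1,H2] ; pick H2
  add 164.0.0.0/6 -> H2 at depth 6
  add 36.89.94.0/23 -> H0 at depth 23
  add 36.80.0.0/12 -> H0 at depth 12
  add 47.0.0.0/8 -> H1 at depth 8
  add 164.0.0.0/8 -> H0 at depth 8
  Q 24.204.226.164: descend 00 ; hops seen [H1] ; pick H1
  add 36.89.94.64/28 -> H0 at depth 28
  add 0.0.0.0/0 -> H1 at depth 0
  Q 36.89.94.92: descend 001001000101100101011110010 ; hops seen [H1,H1,H0,H0,H1,H0] ; pick H0
  add 47.48.0.0/12 -> H0 at depth 12
  add 84.143.0.0/16 -> H0 at depth 16
  add 0.0.0.0/0 -> H1 at depth 0
  Q 80.9.45.7: descend 01010 ; hops seen [H1,H0] ; pick H0
  del 36.89.94.0/23 (clear depth 23)
  add 0.0.0.0/0 -> H0 at depth 0

== LOOKUPS ==
["H1","H1","H1","H2","H0","H0","H0","H1","H2","H1","H0","H0"]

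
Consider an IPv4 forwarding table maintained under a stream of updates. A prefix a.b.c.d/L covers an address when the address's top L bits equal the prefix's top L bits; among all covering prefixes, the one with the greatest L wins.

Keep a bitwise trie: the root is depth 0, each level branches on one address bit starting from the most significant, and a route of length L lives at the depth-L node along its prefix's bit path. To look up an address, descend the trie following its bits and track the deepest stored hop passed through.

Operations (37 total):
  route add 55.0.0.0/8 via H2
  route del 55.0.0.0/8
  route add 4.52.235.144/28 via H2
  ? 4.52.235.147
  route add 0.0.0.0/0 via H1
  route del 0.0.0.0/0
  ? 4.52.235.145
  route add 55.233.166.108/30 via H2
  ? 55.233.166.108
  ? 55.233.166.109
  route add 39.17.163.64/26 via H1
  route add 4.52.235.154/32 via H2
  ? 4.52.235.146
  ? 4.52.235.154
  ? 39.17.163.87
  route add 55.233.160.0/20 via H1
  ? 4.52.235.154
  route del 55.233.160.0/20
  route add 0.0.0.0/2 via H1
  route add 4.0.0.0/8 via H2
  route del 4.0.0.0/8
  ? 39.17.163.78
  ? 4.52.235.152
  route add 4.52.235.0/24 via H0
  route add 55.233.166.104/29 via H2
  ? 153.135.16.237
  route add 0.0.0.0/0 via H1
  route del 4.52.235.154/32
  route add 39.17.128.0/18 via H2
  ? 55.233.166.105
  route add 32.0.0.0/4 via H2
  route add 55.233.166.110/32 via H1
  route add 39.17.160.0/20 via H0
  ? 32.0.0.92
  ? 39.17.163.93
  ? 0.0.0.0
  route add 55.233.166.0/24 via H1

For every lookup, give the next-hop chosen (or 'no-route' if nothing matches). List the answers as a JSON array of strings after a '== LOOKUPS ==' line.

Trace:
  + 55.0.0.0/8 (H2) depth=8
  del 55.0.0.0/8 (clear depth 8)
  + 4.52.235.144/28 (H2) depth=28
  ? 4.52.235.147  path d0:-→d1:-→d2:-→d3:-→d4:-→d5:-→d6:-→d7:-→d8:-→d9:-→d10:-→d11:-→d12:-→d13:-→d14:-→d15:-→d16:-→d17:-→d18:-→d19:-→d20:-→d21:-→d22:-→d23:-→d24:-→d25:-→d26:-→d27:-→d28:H2  best=H2
  + 0.0.0.0/0 (H1) depth=0
  del 0.0.0.0/0 (clear depth 0)
  ? 4.52.235.145  path d0:-→d1:-→d2:-→d3:-→d4:-→d5:-→d6:-→d7:-→d8:-→d9:-→d10:-→d11:-→d12:-→d13:-→d14:-→d15:-→d16:-→d17:-→d18:-→d19:-→d20:-→d21:-→d22:-→d23:-→d24:-→d25:-→d26:-→d27:-→d28:H2  best=H2
  + 55.233.166.108/30 (H2) depth=30
  ? 55.233.166.108  path d0:-→d1:-→d2:-→d3:-→d4:-→d5:-→d6:-→d7:-→d8:-→d9:-→d10:-→d11:-→d12:-→d13:-→d14:-→d15:-→d16:-→d17:-→d18:-→d19:-→d20:-→d21:-→d22:-→d23:-→d24:-→d25:-→d26:-→d27:-→d28:-→d29:-→d30:H2  best=H2
  ? 55.233.166.109  path d0:-→d1:-→d2:-→d3:-→d4:-→d5:-→d6:-→d7:-→d8:-→d9:-→d10:-→d11:-→d12:-→d13:-→d14:-→d15:-→d16:-→d17:-→d18:-→d19:-→d20:-→d21:-→d22:-→d23:-→d24:-→d25:-→d26:-→d27:-→d28:-→d29:-→d30:H2  best=H2
  + 39.17.163.64/26 (H1) depth=26
  + 4.52.235.154/32 (H2) depth=32
  ? 4.52.235.146  path d0:-→d1:-→d2:-→d3:-→d4:-→d5:-→d6:-→d7:-→d8:-→d9:-→d10:-→d11:-→d12:-→d13:-→d14:-→d15:-→d16:-→d17:-→d18:-→d19:-→d20:-→d21:-→d22:-→d23:-→d24:-→d25:-→d26:-→d27:-→d28:H2  best=H2
  ? 4.52.235.154  path d0:-→d1:-→d2:-→d3:-→d4:-→d5:-→d6:-→d7:-→d8:-→d9:-→d10:-→d11:-→d12:-→d13:-→d14:-→d15:-→d16:-→d17:-→d18:-→d19:-→d20:-→d21:-→d22:-→d23:-→d24:-→d25:-→d26:-→d27:-→d28:H2→d29:-→d30:-→d31:-→d32:H2  best=H2
  ? 39.17.163.87  path d0:-→d1:-→d2:-→d3:-→d4:-→d5:-→d6:-→d7:-→d8:-→d9:-→d10:-→d11:-→d12:-→d13:-→d14:-→d15:-→d16:-→d17:-→d18:-→d19:-→d20:-→d21:-→d22:-→d23:-→d24:-→d25:-→d26:H1  best=H1
  + 55.233.160.0/20 (H1) depth=20
  ? 4.52.235.154  path d0:-→d1:-→d2:-→d3:-→d4:-→d5:-→d6:-→d7:-→d8:-→d9:-→d10:-→d11:-→d12:-→d13:-→d14:-→d15:-→d16:-→d17:-→d18:-→d19:-→d20:-→d21:-→d22:-→d23:-→d24:-→d25:-→d26:-→d27:-→d28:H2→d29:-→d30:-→d31:-→d32:H2  best=H2
  del 55.233.160.0/20 (clear depth 20)
  + 0.0.0.0/2 (H1) depth=2
  + 4.0.0.0/8 (H2) depth=8
  del 4.0.0.0/8 (clear depth 8)
  ? 39.17.163.78  path d0:-→d1:-→d2:H1→d3:-→d4:-→d5:-→d6:-→d7:-→d8:-→d9:-→d10:-→d11:-→d12:-→d13:-→d14:-→d15:-→d16:-→d17:-→d18:-→d19:-→d20:-→d21:-→d22:-→d23:-→d24:-→d25:-→d26:H1  best=H1
  ? 4.52.235.152  path d0:-→d1:-→d2:H1→d3:-→d4:-→d5:-→d6:-→d7:-→d8:-→d9:-→d10:-→d11:-→d12:-→d13:-→d14:-→d15:-→d16:-→d17:-→d18:-→d19:-→d20:-→d21:-→d22:-→d23:-→d24:-→d25:-→d26:-→d27:-→d28:H2→d29:-→d30:-  best=H2
  + 4.52.235.0/24 (H0) depth=24
  + 55.233.166.104/29 (H2) depth=29
  ? 153.135.16.237  path d0:-  best=no-route
  + 0.0.0.0/0 (H1) depth=0
  del 4.52.235.154/32 (clear depth 32)
  + 39.17.128.0/18 (H2) depth=18
  ? 55.233.166.105  path d0:H1→d1:-→d2:H1→d3:-→d4:-→d5:-→d6:-→d7:-→d8:-→d9:-→d10:-→d11:-→d12:-→d13:-→d14:-→d15:-→d16:-→d17:-→d18:-→d19:-→d20:-→d21:-→d22:-→d23:-→d24:-→d25:-→d26:-→d27:-→d28:-→d29:H2  best=H2
  + 32.0.0.0/4 (H2) depth=4
  + 55.233.166.110/32 (H1) depth=32
  + 39.17.160.0/20 (H0) depth=20
  ? 32.0.0.92  path d0:H1→d1:-→d2:H1→d3:-→d4:H2→d5:-  best=H2
  ? 39.17.163.93  path d0:H1→d1:-→d2:H1→d3:-→d4:H2→d5:-→d6:-→d7:-→d8:-→d9:-→d10:-→d11:-→d12:-→d13:-→d14:-→d15:-→d16:-→d17:-→d18:H2→d19:-→d20:H0→d21:-→d22:-→d23:-→d24:-→d25:-→d26:H1  best=H1
  ? 0.0.0.0  path d0:H1→d1:-→d2:H1→d3:-→d4:-→d5:-  best=H1
  + 55.233.166.0/24 (H1) depth=24

== LOOKUPS ==
["H2","H2","H2","H2","H2","H2","H1","H2","H1","H2","no-route","H2","H2","H1","H1"]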